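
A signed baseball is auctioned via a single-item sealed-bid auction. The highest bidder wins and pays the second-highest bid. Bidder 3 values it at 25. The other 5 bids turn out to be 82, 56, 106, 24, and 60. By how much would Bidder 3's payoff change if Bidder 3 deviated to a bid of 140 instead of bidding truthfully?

The highest competing bid is 106.
Bidding truthfully at 25: the top bid is 106 (a rival), so Bidder 3 loses. Payoff = 0.
Bidding 140: Bidder 3 has the top bid, wins, and pays the second-highest bid 106. Payoff = 25 − 106 = -81.
Change = -81 − 0 = -81.
Deviating from a truthful bid can only lose payoff in a second-price auction — never gain.

-81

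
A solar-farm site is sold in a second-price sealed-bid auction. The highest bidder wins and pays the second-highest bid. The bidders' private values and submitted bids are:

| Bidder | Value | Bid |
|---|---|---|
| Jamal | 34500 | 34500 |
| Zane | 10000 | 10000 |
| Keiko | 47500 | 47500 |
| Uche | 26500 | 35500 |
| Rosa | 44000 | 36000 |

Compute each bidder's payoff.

Payoffs: Jamal 0, Zane 0, Keiko 11500, Uche 0, Rosa 0.

Ranking the bids: Keiko 47500 > Rosa 36000 > Uche 35500 > Jamal 34500 > Zane 10000.
Keiko has the top bid and wins; the price is the second-highest bid, 36000.
Keiko's payoff = 47500 − 36000 = 11500. All other bidders lose, so their payoff is 0.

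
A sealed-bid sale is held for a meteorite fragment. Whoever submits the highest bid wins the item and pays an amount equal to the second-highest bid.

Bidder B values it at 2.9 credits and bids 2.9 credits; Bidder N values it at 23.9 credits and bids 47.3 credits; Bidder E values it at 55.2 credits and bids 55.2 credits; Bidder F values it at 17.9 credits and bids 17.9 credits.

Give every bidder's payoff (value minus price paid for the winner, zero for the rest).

Bidder B 0.0 credits, Bidder N 0.0 credits, Bidder E 7.9 credits, Bidder F 0.0 credits.

Bids in descending order: Bidder E 55.2 credits > Bidder N 47.3 credits > Bidder F 17.9 credits > Bidder B 2.9 credits.
Bidder E has the top bid and wins; the price is the second-highest bid, 47.3 credits.
Bidder E's payoff = 55.2 credits − 47.3 credits = 7.9 credits. All other bidders lose, so their payoff is 0.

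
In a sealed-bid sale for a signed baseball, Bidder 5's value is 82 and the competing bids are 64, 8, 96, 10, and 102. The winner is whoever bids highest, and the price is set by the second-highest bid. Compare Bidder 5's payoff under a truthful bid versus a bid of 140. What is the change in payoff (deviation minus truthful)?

The highest competing bid is 102.
Bidding truthfully at 82: the top bid is 102 (a rival), so Bidder 5 loses. Payoff = 0.
Bidding 140: Bidder 5 has the top bid, wins, and pays the second-highest bid 102. Payoff = 82 − 102 = -20.
Change = -20 − 0 = -20.
Deviating from a truthful bid can only lose payoff in a second-price auction — never gain.

Change in payoff: -20.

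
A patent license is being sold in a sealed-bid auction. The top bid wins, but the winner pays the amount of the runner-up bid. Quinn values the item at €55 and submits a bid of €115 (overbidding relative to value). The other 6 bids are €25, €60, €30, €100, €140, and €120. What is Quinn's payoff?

Quinn's payoff: €0.

Highest competing bid: €140.
Quinn's bid €115 is not the highest, so Quinn loses, pays nothing, and earns zero payoff.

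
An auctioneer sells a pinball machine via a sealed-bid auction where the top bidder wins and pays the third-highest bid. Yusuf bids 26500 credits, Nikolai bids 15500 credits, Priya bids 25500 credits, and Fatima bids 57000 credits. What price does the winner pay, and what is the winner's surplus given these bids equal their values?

Bids in descending order: Fatima 57000 credits > Yusuf 26500 credits > Priya 25500 credits > Nikolai 15500 credits.
Fatima is the highest bidder, so Fatima wins.
Under the third-price rule, the price is the third-highest bid: 25500 credits.
Surplus = 57000 credits − 25500 credits = 31500 credits.

The winner pays 25500 credits for a surplus of 31500 credits.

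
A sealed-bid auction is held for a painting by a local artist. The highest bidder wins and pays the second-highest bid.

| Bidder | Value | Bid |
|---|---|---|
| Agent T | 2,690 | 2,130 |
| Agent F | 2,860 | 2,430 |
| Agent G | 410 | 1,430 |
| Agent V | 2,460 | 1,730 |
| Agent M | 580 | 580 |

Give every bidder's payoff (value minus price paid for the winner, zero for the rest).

Sorted high to low: Agent F 2,430; Agent T 2,130; Agent V 1,730; Agent G 1,430; Agent M 580.
Agent F has the top bid and wins; the price is the second-highest bid, 2,130.
Agent F's payoff = 2,860 − 2,130 = 730. All other bidders lose, so their payoff is 0.

Payoffs: Agent T 0, Agent F 730, Agent G 0, Agent V 0, Agent M 0.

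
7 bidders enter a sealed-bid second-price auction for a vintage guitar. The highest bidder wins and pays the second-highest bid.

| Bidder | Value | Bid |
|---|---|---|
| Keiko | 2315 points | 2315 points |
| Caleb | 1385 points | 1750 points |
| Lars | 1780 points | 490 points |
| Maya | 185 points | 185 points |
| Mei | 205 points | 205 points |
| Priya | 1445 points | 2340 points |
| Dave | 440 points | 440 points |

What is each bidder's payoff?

Keiko 0 points, Caleb 0 points, Lars 0 points, Maya 0 points, Mei 0 points, Priya -870 points, Dave 0 points.

Ordered from highest: Priya 2340 points > Keiko 2315 points > Caleb 1750 points > Lars 490 points > Dave 440 points > Mei 205 points > Maya 185 points.
Priya has the top bid and wins; the price is the second-highest bid, 2315 points.
Priya's payoff = 1445 points − 2315 points = -870 points. All other bidders lose, so their payoff is 0.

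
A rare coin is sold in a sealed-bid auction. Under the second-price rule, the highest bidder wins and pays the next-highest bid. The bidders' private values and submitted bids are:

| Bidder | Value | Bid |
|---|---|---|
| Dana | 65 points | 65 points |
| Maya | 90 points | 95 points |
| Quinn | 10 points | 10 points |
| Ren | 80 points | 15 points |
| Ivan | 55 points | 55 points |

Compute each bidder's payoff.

Payoffs: Dana 0 points, Maya 25 points, Quinn 0 points, Ren 0 points, Ivan 0 points.

Ordered from highest: Maya 95 points > Dana 65 points > Ivan 55 points > Ren 15 points > Quinn 10 points.
Maya has the top bid and wins; the price is the second-highest bid, 65 points.
Maya's payoff = 90 points − 65 points = 25 points. All other bidders lose, so their payoff is 0.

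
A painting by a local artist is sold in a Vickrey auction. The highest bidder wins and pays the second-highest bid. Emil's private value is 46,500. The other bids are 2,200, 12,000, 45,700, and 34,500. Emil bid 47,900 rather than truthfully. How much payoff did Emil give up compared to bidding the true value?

The highest competing bid is 45,700.
Bidding truthfully at 46,500: Emil has the top bid, wins, and pays the second-highest bid 45,700. Payoff = 46,500 − 45,700 = 800.
Bidding 47,900: Emil has the top bid, wins, and pays the second-highest bid 45,700. Payoff = 46,500 − 45,700 = 800.
Regret = truthful payoff − actual payoff = 800 − 800 = 0.
The bid only affects whether you win, not the price — here both bids land on the same side of the top rival bid, so the deviation is payoff-neutral.

0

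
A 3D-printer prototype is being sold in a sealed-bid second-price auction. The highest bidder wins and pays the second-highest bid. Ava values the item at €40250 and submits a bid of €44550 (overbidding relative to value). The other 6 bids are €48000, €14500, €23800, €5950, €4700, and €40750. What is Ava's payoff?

€0

Highest competing bid: €48000.
Ava's bid €44550 is not the highest, so Ava loses, pays nothing, and earns zero payoff.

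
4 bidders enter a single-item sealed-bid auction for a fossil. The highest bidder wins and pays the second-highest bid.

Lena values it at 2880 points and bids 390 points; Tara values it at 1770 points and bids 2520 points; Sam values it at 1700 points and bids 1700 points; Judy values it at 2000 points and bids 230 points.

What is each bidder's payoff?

Lena 0 points, Tara 70 points, Sam 0 points, Judy 0 points.

Ordered from highest: Tara 2520 points; Sam 1700 points; Lena 390 points; Judy 230 points.
Tara has the top bid and wins; the price is the second-highest bid, 1700 points.
Tara's payoff = 1770 points − 1700 points = 70 points. All other bidders lose, so their payoff is 0.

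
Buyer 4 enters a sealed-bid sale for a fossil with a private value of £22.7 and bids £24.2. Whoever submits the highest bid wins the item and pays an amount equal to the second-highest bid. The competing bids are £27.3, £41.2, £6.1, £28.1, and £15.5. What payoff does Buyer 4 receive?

Highest competing bid: £41.2.
Buyer 4's bid £24.2 is not the highest, so Buyer 4 loses, pays nothing, and earns zero payoff.

Payoff = £0.0.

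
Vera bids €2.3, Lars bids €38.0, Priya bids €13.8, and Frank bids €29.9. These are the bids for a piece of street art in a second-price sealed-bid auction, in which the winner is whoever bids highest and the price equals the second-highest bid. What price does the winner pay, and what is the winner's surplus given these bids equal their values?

The winner pays €29.9 for a surplus of €8.1.

Ranking the bids: Lars €38.0, then Frank €29.9, then Priya €13.8, then Vera €2.3.
Lars is the highest bidder, so Lars wins.
Under the second-price rule, the price is the second-highest bid: €29.9.
Surplus = €38.0 − €29.9 = €8.1.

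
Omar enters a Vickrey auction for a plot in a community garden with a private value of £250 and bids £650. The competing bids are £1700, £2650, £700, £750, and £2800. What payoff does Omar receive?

Highest competing bid: £2800.
Omar's bid £650 is not the highest, so Omar loses, pays nothing, and earns zero payoff.

Omar's payoff: £0.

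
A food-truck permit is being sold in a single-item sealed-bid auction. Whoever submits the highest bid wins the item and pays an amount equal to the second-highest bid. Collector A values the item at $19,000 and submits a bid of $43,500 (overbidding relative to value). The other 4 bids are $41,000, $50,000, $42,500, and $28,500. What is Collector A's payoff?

$0

Highest competing bid: $50,000.
Collector A's bid $43,500 is not the highest, so Collector A loses, pays nothing, and earns zero payoff.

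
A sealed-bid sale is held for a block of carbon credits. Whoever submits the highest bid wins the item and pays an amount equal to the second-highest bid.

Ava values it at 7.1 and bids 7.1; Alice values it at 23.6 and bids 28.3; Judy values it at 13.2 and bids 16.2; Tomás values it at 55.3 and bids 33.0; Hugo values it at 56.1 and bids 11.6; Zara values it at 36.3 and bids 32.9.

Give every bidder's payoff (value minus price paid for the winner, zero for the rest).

Ordered from highest: Tomás 33.0, then Zara 32.9, then Alice 28.3, then Judy 16.2, then Hugo 11.6, then Ava 7.1.
Tomás has the top bid and wins; the price is the second-highest bid, 32.9.
Tomás's payoff = 55.3 − 32.9 = 22.4. All other bidders lose, so their payoff is 0.

Ava 0.0, Alice 0.0, Judy 0.0, Tomás 22.4, Hugo 0.0, Zara 0.0.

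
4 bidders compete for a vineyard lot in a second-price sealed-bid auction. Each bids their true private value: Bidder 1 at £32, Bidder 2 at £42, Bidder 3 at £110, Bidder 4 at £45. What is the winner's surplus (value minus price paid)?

Bids in descending order: Bidder 3 £110, then Bidder 4 £45, then Bidder 2 £42, then Bidder 1 £32.
Bidder 3 wins with the top bid and pays the second-highest, £45.
Surplus = £110 − £45 = £65.

£65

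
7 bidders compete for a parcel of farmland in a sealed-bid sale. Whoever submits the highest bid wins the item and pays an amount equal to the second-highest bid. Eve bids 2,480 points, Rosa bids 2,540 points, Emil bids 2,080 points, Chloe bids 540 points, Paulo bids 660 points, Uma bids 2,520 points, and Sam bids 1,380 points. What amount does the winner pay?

Ordered from highest: Rosa 2,540 points; Uma 2,520 points; Eve 2,480 points; Emil 2,080 points; Sam 1,380 points; Paulo 660 points; Chloe 540 points.
Rosa has the highest bid, so Rosa wins.
The second-highest bid is 2,520 points, so that is what Rosa pays.

2,520 points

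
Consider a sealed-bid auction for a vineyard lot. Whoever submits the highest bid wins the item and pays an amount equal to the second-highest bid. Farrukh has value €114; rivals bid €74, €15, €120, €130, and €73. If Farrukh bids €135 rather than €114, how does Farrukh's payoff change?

Change in payoff: -€16.

The highest competing bid is €130.
Bidding truthfully at €114: the top bid is €130 (a rival), so Farrukh loses. Payoff = €0.
Bidding €135: Farrukh has the top bid, wins, and pays the second-highest bid €130. Payoff = €114 − €130 = -€16.
Change = -€16 − €0 = -€16.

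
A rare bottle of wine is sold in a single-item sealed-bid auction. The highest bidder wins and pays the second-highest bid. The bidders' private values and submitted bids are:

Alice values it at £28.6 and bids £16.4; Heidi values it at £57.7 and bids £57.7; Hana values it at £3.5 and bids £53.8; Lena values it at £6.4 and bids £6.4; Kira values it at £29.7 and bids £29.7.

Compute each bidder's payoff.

Ranking the bids: Heidi £57.7 > Hana £53.8 > Kira £29.7 > Alice £16.4 > Lena £6.4.
Heidi has the top bid and wins; the price is the second-highest bid, £53.8.
Heidi's payoff = £57.7 − £53.8 = £3.9. All other bidders lose, so their payoff is 0.

Payoffs: Alice £0.0, Heidi £3.9, Hana £0.0, Lena £0.0, Kira £0.0.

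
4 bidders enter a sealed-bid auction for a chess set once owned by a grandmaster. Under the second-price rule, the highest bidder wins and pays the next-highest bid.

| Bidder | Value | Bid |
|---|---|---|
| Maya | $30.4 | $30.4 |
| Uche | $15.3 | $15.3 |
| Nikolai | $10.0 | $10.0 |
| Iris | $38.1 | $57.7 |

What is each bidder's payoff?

Bids in descending order: Iris $57.7; Maya $30.4; Uche $15.3; Nikolai $10.0.
Iris has the top bid and wins; the price is the second-highest bid, $30.4.
Iris's payoff = $38.1 − $30.4 = $7.7. All other bidders lose, so their payoff is 0.

Payoffs: Maya $0.0, Uche $0.0, Nikolai $0.0, Iris $7.7.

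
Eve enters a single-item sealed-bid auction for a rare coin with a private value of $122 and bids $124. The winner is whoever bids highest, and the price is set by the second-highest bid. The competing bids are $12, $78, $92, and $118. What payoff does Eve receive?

Highest competing bid: $118.
Eve's bid $124 is the highest overall, so Eve wins and pays the second-highest bid, $118.
Payoff = value − price = $122 − $118 = $4.

$4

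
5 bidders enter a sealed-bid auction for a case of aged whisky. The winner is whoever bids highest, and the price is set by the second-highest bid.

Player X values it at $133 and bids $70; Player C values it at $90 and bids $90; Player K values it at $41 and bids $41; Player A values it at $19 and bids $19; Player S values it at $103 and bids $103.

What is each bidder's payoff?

Player X $0, Player C $0, Player K $0, Player A $0, Player S $13.

Ranking the bids: Player S $103; Player C $90; Player X $70; Player K $41; Player A $19.
Player S has the top bid and wins; the price is the second-highest bid, $90.
Player S's payoff = $103 − $90 = $13. All other bidders lose, so their payoff is 0.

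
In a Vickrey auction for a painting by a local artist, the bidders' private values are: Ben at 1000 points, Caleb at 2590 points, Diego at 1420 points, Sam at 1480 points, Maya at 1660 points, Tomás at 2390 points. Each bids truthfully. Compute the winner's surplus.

200 points

Sorted high to low: Caleb 2590 points > Tomás 2390 points > Maya 1660 points > Sam 1480 points > Diego 1420 points > Ben 1000 points.
Caleb wins with the top bid and pays the second-highest, 2390 points.
Surplus = 2590 points − 2390 points = 200 points.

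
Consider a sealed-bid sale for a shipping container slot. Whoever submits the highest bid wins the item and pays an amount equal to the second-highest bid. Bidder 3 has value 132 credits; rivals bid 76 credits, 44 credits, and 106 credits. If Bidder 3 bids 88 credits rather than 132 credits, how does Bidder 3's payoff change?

Change in payoff: -26 credits.

The highest competing bid is 106 credits.
Bidding truthfully at 132 credits: Bidder 3 has the top bid, wins, and pays the second-highest bid 106 credits. Payoff = 132 credits − 106 credits = 26 credits.
Bidding 88 credits: the top bid is 106 credits (a rival), so Bidder 3 loses. Payoff = 0 credits.
Change = 0 credits − 26 credits = -26 credits.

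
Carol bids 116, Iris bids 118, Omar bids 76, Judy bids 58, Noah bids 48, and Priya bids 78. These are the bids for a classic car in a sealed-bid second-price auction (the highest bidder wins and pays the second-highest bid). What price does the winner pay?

Price paid: 116.

Ordered from highest: Iris 118 > Carol 116 > Priya 78 > Omar 76 > Judy 58 > Noah 48.
Iris is the highest bidder, so Iris wins.
Under the second-price rule, the price is the second-highest bid: 116.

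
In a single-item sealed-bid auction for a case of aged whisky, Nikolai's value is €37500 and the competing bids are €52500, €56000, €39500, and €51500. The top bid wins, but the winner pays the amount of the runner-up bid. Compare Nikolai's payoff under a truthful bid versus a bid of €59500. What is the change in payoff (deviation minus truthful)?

-€18500

The highest competing bid is €56000.
Bidding truthfully at €37500: the top bid is €56000 (a rival), so Nikolai loses. Payoff = €0.
Bidding €59500: Nikolai has the top bid, wins, and pays the second-highest bid €56000. Payoff = €37500 − €56000 = -€18500.
Change = -€18500 − €0 = -€18500.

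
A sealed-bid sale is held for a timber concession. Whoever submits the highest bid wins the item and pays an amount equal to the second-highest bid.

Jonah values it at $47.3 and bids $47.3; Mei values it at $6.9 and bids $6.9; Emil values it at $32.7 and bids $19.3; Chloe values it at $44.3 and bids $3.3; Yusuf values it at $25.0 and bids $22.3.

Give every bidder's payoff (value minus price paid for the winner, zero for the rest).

Sorted high to low: Jonah $47.3, then Yusuf $22.3, then Emil $19.3, then Mei $6.9, then Chloe $3.3.
Jonah has the top bid and wins; the price is the second-highest bid, $22.3.
Jonah's payoff = $47.3 − $22.3 = $25.0. All other bidders lose, so their payoff is 0.

Payoffs: Jonah $25.0, Mei $0.0, Emil $0.0, Chloe $0.0, Yusuf $0.0.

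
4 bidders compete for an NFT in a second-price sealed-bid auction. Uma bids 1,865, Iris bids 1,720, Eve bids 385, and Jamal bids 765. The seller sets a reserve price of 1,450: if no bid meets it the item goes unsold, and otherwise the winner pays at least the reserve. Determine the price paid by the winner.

Price paid: 1,720.

Bids in descending order: Uma 1,865; Iris 1,720; Jamal 765; Eve 385.
Uma has the highest bid, so Uma wins.
The second-highest bid is 1,720, which exceeds the reserve, so that sets the price.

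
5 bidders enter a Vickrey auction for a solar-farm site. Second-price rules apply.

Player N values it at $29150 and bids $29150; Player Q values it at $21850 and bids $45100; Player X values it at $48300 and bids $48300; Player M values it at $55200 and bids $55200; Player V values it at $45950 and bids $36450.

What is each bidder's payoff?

Ranking the bids: Player M $55200 > Player X $48300 > Player Q $45100 > Player V $36450 > Player N $29150.
Player M has the top bid and wins; the price is the second-highest bid, $48300.
Player M's payoff = $55200 − $48300 = $6900. All other bidders lose, so their payoff is 0.

Player N $0, Player Q $0, Player X $0, Player M $6900, Player V $0.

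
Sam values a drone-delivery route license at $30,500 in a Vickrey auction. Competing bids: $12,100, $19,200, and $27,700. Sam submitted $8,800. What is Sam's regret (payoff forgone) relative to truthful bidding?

Regret: $2,800.

The highest competing bid is $27,700.
Bidding truthfully at $30,500: Sam has the top bid, wins, and pays the second-highest bid $27,700. Payoff = $30,500 − $27,700 = $2,800.
Bidding $8,800: the top bid is $27,700 (a rival), so Sam loses. Payoff = $0.
Regret = truthful payoff − actual payoff = $2,800 − $0 = $2,800.
This is the dominant-strategy logic: truthful bidding weakly beats any alternative.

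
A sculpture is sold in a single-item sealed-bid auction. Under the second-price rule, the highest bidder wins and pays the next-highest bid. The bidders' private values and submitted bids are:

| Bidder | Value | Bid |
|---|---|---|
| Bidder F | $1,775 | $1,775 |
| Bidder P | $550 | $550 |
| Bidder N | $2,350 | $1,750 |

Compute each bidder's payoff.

Bidder F $25, Bidder P $0, Bidder N $0.

Ranking the bids: Bidder F $1,775, then Bidder N $1,750, then Bidder P $550.
Bidder F has the top bid and wins; the price is the second-highest bid, $1,750.
Bidder F's payoff = $1,775 − $1,750 = $25. All other bidders lose, so their payoff is 0.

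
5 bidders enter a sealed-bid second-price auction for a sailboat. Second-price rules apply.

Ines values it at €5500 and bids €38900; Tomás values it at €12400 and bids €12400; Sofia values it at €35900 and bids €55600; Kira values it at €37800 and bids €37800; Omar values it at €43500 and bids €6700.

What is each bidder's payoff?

Ordered from highest: Sofia €55600; Ines €38900; Kira €37800; Tomás €12400; Omar €6700.
Sofia has the top bid and wins; the price is the second-highest bid, €38900.
Sofia's payoff = €35900 − €38900 = -€3000. All other bidders lose, so their payoff is 0.

Payoffs: Ines €0, Tomás €0, Sofia -€3000, Kira €0, Omar €0.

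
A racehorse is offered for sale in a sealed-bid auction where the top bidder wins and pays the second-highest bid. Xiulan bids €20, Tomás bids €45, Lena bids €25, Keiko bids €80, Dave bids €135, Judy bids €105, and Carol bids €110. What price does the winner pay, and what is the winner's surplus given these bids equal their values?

Ordered from highest: Dave €135; Carol €110; Judy €105; Keiko €80; Tomás €45; Lena €25; Xiulan €20.
Dave is the highest bidder, so Dave wins.
Under the second-price rule, the price is the second-highest bid: €110.
Surplus = €135 − €110 = €25.

The winner pays €110 for a surplus of €25.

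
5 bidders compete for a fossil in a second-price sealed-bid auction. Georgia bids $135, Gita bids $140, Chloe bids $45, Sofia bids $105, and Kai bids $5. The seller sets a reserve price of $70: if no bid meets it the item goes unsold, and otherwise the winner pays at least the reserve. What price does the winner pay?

Price paid: $135.

Ranking the bids: Gita $140; Georgia $135; Sofia $105; Chloe $45; Kai $5.
Gita has the highest bid, so Gita wins.
The second-highest bid is $135, which exceeds the reserve, so that sets the price.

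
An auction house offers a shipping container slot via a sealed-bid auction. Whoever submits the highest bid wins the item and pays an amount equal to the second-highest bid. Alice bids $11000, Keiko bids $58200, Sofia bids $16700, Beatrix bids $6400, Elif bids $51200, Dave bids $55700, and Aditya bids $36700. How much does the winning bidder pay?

Bids in descending order: Keiko $58200 > Dave $55700 > Elif $51200 > Aditya $36700 > Sofia $16700 > Alice $11000 > Beatrix $6400.
Keiko has the highest bid, so Keiko wins.
The second-highest bid is $55700, so that is what Keiko pays.

Price paid: $55700.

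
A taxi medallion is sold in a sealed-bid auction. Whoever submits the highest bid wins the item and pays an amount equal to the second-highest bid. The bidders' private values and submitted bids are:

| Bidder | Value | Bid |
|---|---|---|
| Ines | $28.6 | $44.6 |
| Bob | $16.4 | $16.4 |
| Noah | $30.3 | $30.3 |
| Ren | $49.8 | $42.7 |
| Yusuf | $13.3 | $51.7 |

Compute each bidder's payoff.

Ines $0.0, Bob $0.0, Noah $0.0, Ren $0.0, Yusuf -$31.3.

Ranking the bids: Yusuf $51.7 > Ines $44.6 > Ren $42.7 > Noah $30.3 > Bob $16.4.
Yusuf has the top bid and wins; the price is the second-highest bid, $44.6.
Yusuf's payoff = $13.3 − $44.6 = -$31.3. All other bidders lose, so their payoff is 0.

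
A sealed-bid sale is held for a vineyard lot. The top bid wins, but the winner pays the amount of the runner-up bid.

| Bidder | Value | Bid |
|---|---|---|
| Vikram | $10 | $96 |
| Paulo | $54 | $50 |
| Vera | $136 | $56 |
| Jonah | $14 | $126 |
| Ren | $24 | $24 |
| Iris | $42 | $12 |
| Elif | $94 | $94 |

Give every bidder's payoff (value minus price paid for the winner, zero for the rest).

Vikram $0, Paulo $0, Vera $0, Jonah -$82, Ren $0, Iris $0, Elif $0.

Ranking the bids: Jonah $126; Vikram $96; Elif $94; Vera $56; Paulo $50; Ren $24; Iris $12.
Jonah has the top bid and wins; the price is the second-highest bid, $96.
Jonah's payoff = $14 − $96 = -$82. All other bidders lose, so their payoff is 0.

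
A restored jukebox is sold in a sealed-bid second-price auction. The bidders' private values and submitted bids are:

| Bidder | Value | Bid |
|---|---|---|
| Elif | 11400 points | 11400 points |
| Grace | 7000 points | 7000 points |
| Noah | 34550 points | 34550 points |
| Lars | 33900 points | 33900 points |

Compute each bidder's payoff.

Ranking the bids: Noah 34550 points; Lars 33900 points; Elif 11400 points; Grace 7000 points.
Noah has the top bid and wins; the price is the second-highest bid, 33900 points.
Noah's payoff = 34550 points − 33900 points = 650 points. All other bidders lose, so their payoff is 0.

Elif 0 points, Grace 0 points, Noah 650 points, Lars 0 points.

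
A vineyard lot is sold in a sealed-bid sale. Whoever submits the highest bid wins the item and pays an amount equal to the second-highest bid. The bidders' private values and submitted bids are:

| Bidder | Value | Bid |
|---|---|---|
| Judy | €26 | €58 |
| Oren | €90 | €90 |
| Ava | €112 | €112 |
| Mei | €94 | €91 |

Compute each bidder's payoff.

Ordered from highest: Ava €112; Mei €91; Oren €90; Judy €58.
Ava has the top bid and wins; the price is the second-highest bid, €91.
Ava's payoff = €112 − €91 = €21. All other bidders lose, so their payoff is 0.

Payoffs: Judy €0, Oren €0, Ava €21, Mei €0.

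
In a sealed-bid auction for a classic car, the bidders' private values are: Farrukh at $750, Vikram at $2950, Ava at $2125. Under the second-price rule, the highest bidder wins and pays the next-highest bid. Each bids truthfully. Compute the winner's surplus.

Ranking the bids: Vikram $2950 > Ava $2125 > Farrukh $750.
Vikram wins with the top bid and pays the second-highest, $2125.
Surplus = $2950 − $2125 = $825.

$825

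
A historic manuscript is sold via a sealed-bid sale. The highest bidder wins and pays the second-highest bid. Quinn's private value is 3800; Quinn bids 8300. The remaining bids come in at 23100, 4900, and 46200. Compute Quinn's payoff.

Payoff = 0.

Highest competing bid: 46200.
Quinn's bid 8300 is not the highest, so Quinn loses, pays nothing, and earns zero payoff.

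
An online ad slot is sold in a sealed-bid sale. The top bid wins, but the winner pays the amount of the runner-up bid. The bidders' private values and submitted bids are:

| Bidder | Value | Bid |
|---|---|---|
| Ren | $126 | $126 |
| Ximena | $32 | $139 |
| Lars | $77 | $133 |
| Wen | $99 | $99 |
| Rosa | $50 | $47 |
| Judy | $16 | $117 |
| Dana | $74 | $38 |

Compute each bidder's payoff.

Ren $0, Ximena -$101, Lars $0, Wen $0, Rosa $0, Judy $0, Dana $0.

Sorted high to low: Ximena $139; Lars $133; Ren $126; Judy $117; Wen $99; Rosa $47; Dana $38.
Ximena has the top bid and wins; the price is the second-highest bid, $133.
Ximena's payoff = $32 − $133 = -$101. All other bidders lose, so their payoff is 0.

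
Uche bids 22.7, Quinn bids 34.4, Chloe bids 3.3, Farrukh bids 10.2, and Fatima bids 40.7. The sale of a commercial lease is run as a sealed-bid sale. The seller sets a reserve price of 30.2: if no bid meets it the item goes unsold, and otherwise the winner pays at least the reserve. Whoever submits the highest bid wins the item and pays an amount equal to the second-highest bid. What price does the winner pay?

Bids in descending order: Fatima 40.7, then Quinn 34.4, then Uche 22.7, then Farrukh 10.2, then Chloe 3.3.
Fatima has the highest bid, so Fatima wins.
The second-highest bid is 34.4, which exceeds the reserve, so that sets the price.

34.4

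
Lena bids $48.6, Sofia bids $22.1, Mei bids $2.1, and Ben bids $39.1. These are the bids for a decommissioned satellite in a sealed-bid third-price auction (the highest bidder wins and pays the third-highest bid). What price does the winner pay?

Bids in descending order: Lena $48.6, then Ben $39.1, then Sofia $22.1, then Mei $2.1.
Lena is the highest bidder, so Lena wins.
Under the third-price rule, the price is the third-highest bid: $22.1.

Price paid: $22.1.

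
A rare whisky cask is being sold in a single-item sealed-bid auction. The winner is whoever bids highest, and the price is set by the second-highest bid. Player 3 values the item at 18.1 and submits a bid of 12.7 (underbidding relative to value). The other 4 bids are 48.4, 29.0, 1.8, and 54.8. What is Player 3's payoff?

Highest competing bid: 54.8.
Player 3's bid 12.7 is not the highest, so Player 3 loses, pays nothing, and earns zero payoff.

Payoff = 0.0.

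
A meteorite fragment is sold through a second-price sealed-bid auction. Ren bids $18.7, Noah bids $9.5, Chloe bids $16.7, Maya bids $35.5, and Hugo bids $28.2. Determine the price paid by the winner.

Ordered from highest: Maya $35.5 > Hugo $28.2 > Ren $18.7 > Chloe $16.7 > Noah $9.5.
Maya has the highest bid, so Maya wins.
The second-highest bid is $28.2, so that is what Maya pays.

Price paid: $28.2.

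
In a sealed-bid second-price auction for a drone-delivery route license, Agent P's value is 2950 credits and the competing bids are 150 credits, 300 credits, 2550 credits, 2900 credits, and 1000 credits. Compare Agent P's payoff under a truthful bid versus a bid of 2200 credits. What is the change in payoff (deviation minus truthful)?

-50 credits

The highest competing bid is 2900 credits.
Bidding truthfully at 2950 credits: Agent P has the top bid, wins, and pays the second-highest bid 2900 credits. Payoff = 2950 credits − 2900 credits = 50 credits.
Bidding 2200 credits: the top bid is 2900 credits (a rival), so Agent P loses. Payoff = 0 credits.
Change = 0 credits − 50 credits = -50 credits.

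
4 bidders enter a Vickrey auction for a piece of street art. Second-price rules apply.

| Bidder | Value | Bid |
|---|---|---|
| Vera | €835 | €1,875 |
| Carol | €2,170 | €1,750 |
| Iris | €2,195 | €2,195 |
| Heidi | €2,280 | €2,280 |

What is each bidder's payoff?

Bids in descending order: Heidi €2,280, then Iris €2,195, then Vera €1,875, then Carol €1,750.
Heidi has the top bid and wins; the price is the second-highest bid, €2,195.
Heidi's payoff = €2,280 − €2,195 = €85. All other bidders lose, so their payoff is 0.

Payoffs: Vera €0, Carol €0, Iris €0, Heidi €85.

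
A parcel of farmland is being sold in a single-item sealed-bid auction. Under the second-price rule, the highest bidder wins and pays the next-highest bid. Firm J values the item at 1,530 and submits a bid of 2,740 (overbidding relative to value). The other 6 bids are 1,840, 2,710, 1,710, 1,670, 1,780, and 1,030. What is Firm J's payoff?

Highest competing bid: 2,710.
Firm J's bid 2,740 is the highest overall, so Firm J wins and pays the second-highest bid, 2,710.
Payoff = value − price = 1,530 − 2,710 = -1,180.
Overbidding won the item at a price above value — truthful bidding would have avoided this loss.

-1,180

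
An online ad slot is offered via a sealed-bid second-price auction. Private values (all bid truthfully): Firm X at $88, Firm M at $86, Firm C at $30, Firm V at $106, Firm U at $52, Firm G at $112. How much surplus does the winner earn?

$6

Ordered from highest: Firm G $112, then Firm V $106, then Firm X $88, then Firm M $86, then Firm U $52, then Firm C $30.
Firm G wins with the top bid and pays the second-highest, $106.
Surplus = $112 − $106 = $6.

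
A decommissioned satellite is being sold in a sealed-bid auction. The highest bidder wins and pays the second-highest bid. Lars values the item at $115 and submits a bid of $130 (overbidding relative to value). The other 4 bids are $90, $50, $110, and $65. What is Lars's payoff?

Lars's payoff: $5.

Highest competing bid: $110.
Lars's bid $130 is the highest overall, so Lars wins and pays the second-highest bid, $110.
Payoff = value − price = $115 − $110 = $5.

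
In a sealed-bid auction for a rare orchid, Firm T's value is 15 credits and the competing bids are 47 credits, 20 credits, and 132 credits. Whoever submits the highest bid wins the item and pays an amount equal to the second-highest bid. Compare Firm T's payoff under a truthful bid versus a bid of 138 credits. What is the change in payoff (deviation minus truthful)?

-117 credits

The highest competing bid is 132 credits.
Bidding truthfully at 15 credits: the top bid is 132 credits (a rival), so Firm T loses. Payoff = 0 credits.
Bidding 138 credits: Firm T has the top bid, wins, and pays the second-highest bid 132 credits. Payoff = 15 credits − 132 credits = -117 credits.
Change = -117 credits − 0 credits = -117 credits.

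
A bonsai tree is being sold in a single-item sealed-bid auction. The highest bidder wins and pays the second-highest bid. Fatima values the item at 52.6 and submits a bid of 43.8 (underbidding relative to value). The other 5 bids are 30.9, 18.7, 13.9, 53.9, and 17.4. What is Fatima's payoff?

Payoff = 0.0.

Highest competing bid: 53.9.
Fatima's bid 43.8 is not the highest, so Fatima loses, pays nothing, and earns zero payoff.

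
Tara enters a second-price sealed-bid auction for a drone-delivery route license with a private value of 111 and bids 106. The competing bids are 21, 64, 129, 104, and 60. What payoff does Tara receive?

0

Highest competing bid: 129.
Tara's bid 106 is not the highest, so Tara loses, pays nothing, and earns zero payoff.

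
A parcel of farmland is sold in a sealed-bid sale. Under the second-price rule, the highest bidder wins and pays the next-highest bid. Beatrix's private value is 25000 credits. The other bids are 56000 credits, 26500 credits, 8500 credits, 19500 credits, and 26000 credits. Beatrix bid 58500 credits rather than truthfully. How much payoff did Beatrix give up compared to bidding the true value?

Payoff forgone: 31000 credits.

The highest competing bid is 56000 credits.
Bidding truthfully at 25000 credits: the top bid is 56000 credits (a rival), so Beatrix loses. Payoff = 0 credits.
Bidding 58500 credits: Beatrix has the top bid, wins, and pays the second-highest bid 56000 credits. Payoff = 25000 credits − 56000 credits = -31000 credits.
Regret = truthful payoff − actual payoff = 0 credits − -31000 credits = 31000 credits.
This is the dominant-strategy logic: truthful bidding weakly beats any alternative.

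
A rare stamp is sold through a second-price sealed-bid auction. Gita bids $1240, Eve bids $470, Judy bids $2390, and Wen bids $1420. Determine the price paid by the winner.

Ordered from highest: Judy $2390 > Wen $1420 > Gita $1240 > Eve $470.
Judy has the highest bid, so Judy wins.
The second-highest bid is $1420, so that is what Judy pays.

The winner pays $1420.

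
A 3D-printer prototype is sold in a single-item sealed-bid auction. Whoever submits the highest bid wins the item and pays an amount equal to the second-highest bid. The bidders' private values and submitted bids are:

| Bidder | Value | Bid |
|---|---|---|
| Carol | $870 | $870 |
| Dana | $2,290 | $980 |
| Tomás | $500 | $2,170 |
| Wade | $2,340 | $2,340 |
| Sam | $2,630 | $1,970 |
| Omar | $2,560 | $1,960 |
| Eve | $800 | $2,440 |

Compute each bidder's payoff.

Bids in descending order: Eve $2,440 > Wade $2,340 > Tomás $2,170 > Sam $1,970 > Omar $1,960 > Dana $980 > Carol $870.
Eve has the top bid and wins; the price is the second-highest bid, $2,340.
Eve's payoff = $800 − $2,340 = -$1,540. All other bidders lose, so their payoff is 0.

Carol $0, Dana $0, Tomás $0, Wade $0, Sam $0, Omar $0, Eve -$1,540.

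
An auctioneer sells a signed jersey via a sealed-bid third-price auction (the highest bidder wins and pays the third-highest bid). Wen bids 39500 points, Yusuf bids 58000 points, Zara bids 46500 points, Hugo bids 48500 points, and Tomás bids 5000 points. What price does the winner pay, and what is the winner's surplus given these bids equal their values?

Ordered from highest: Yusuf 58000 points; Hugo 48500 points; Zara 46500 points; Wen 39500 points; Tomás 5000 points.
Yusuf is the highest bidder, so Yusuf wins.
Under the third-price rule, the price is the third-highest bid: 46500 points.
Surplus = 58000 points − 46500 points = 11500 points.

Price 46500 points; surplus 11500 points.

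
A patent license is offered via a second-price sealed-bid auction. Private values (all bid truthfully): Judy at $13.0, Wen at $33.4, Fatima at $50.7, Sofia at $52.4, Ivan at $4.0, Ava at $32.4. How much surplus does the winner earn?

Winner's surplus: $1.7.

Ranking the bids: Sofia $52.4; Fatima $50.7; Wen $33.4; Ava $32.4; Judy $13.0; Ivan $4.0.
Sofia wins with the top bid and pays the second-highest, $50.7.
Surplus = $52.4 − $50.7 = $1.7.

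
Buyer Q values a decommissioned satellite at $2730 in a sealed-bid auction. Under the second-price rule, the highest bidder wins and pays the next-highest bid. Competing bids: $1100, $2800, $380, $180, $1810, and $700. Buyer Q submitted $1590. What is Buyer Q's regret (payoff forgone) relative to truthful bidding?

Payoff forgone: $0.

The highest competing bid is $2800.
Bidding truthfully at $2730: the top bid is $2800 (a rival), so Buyer Q loses. Payoff = $0.
Bidding $1590: the top bid is $2800 (a rival), so Buyer Q loses. Payoff = $0.
Regret = truthful payoff − actual payoff = $0 − $0 = $0.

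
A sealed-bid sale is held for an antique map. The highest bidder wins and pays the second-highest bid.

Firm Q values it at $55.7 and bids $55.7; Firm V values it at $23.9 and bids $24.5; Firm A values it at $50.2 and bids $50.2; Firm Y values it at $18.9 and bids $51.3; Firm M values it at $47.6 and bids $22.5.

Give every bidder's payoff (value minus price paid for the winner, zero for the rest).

Ranking the bids: Firm Q $55.7, then Firm Y $51.3, then Firm A $50.2, then Firm V $24.5, then Firm M $22.5.
Firm Q has the top bid and wins; the price is the second-highest bid, $51.3.
Firm Q's payoff = $55.7 − $51.3 = $4.4. All other bidders lose, so their payoff is 0.

Payoffs: Firm Q $4.4, Firm V $0.0, Firm A $0.0, Firm Y $0.0, Firm M $0.0.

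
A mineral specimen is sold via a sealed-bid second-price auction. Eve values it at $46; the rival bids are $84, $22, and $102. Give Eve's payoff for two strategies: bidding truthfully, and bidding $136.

The highest competing bid is $102.
Bidding truthfully at $46: the top bid is $102 (a rival), so Eve loses. Payoff = $0.
Bidding $136: Eve has the top bid, wins, and pays the second-highest bid $102. Payoff = $46 − $102 = -$56.

Truthful: $0; alternative: -$56.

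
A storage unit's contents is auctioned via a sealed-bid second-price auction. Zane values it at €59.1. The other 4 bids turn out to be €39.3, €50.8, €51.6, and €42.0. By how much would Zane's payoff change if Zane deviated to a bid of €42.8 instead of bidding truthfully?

The highest competing bid is €51.6.
Bidding truthfully at €59.1: Zane has the top bid, wins, and pays the second-highest bid €51.6. Payoff = €59.1 − €51.6 = €7.5.
Bidding €42.8: the top bid is €51.6 (a rival), so Zane loses. Payoff = €0.0.
Change = €0.0 − €7.5 = -€7.5.

Change in payoff: -€7.5.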